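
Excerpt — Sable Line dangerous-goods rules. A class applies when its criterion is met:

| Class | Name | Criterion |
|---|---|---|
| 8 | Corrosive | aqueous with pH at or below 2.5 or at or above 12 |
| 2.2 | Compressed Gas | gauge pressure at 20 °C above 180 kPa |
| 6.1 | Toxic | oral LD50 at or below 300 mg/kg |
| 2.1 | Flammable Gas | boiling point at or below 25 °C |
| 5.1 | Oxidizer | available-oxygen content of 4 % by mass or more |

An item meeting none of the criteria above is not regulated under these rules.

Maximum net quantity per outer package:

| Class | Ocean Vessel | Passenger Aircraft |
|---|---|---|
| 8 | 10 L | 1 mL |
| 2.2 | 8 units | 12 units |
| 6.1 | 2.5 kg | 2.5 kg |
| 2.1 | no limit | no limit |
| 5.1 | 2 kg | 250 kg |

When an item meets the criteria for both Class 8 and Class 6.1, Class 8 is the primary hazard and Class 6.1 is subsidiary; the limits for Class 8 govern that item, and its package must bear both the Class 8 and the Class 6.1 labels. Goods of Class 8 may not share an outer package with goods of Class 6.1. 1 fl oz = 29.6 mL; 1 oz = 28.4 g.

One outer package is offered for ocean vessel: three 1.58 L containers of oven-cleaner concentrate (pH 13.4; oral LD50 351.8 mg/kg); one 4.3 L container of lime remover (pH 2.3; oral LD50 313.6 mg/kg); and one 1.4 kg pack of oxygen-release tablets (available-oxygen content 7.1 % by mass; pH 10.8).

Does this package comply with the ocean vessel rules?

Yes

With pH 13.4 (≥ 12), the oven-cleaner concentrate falls in Class 8.
Lime remover: pH 2.3 ≤ 2.5 → Class 8 (Corrosive).
The oxygen-release tablets have available-oxygen content 7.1 % by mass, which is ≥ 4 % by mass, so they are Class 5.1 (Oxidizer).
Class 8 net quantity: (three 1.58 L containers = 4.74 L) + 4.3 L = 9.04 L.
9.04 L is within the ocean vessel limit of 10 L for Class 8.
Class 5.1 quantity: 1.4 kg.
1.4 kg is within the ocean vessel limit of 2 kg for Class 5.1.
The segregation rule (Class 8 with Class 6.1) does not apply to Class 8 with Class 5.1.
Every hazard class is within its ocean vessel limit and no segregation rule is violated.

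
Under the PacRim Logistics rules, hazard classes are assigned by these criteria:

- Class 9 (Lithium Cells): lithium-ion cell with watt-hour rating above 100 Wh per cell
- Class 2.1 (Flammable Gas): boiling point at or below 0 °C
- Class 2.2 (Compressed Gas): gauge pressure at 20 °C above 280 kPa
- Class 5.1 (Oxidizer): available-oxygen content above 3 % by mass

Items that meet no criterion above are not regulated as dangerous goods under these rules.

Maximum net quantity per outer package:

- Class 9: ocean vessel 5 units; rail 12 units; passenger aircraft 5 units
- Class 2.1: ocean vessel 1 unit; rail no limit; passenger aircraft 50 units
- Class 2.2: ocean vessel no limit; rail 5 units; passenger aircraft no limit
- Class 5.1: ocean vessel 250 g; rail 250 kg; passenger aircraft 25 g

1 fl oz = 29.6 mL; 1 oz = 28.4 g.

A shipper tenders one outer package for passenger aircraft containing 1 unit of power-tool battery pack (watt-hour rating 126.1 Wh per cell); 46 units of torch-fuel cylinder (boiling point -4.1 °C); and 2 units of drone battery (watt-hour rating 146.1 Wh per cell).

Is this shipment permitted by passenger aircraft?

The power-tool battery pack has watt-hour rating 126.1 Wh per cell, which is > 100 Wh per cell, so it is Class 9 (Lithium Cells).
Boiling point -4.1 °C meets the Class 2.1 criterion (Flammable Gas), so the torch-fuel cylinder is Class 2.1.
Watt-hour rating 146.1 Wh per cell meets the Class 9 criterion (Lithium Cells), so the drone battery is Class 9.
Class 2.1 quantity: 46 units.
46 units ≤ 50 units (passenger aircraft limit, Class 2.1) — within limit.
Class 9 net quantity: 1 unit + 2 units = 3 units.
3 units is within the passenger aircraft limit of 5 units for Class 9.
Every hazard class is within its passenger aircraft limit and no segregation rule is violated.

Yes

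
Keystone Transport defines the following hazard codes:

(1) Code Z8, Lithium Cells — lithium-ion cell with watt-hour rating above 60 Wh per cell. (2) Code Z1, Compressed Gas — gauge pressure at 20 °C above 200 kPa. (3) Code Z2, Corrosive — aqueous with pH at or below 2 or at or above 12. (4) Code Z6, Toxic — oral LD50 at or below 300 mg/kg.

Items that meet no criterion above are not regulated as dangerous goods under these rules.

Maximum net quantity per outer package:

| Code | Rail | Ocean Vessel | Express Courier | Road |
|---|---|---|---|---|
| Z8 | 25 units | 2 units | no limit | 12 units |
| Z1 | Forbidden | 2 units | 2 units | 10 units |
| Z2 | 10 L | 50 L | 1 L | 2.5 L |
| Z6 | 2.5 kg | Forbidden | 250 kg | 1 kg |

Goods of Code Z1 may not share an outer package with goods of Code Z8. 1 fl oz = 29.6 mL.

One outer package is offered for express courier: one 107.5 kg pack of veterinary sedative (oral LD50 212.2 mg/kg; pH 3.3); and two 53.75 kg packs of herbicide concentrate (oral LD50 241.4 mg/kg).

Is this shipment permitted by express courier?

The veterinary sedative has oral LD50 212.2 mg/kg, which is ≤ 300 mg/kg, so it is Code Z6 (Toxic).
Herbicide concentrate: oral LD50 241.4 mg/kg ≤ 300 mg/kg → Code Z6 (Toxic).
Total Code Z6: 107.5 kg + (two 53.75 kg packs = 107.5 kg) = 215 kg.
215 kg ≤ 250 kg (express courier limit, Code Z6) — within limit.

Yes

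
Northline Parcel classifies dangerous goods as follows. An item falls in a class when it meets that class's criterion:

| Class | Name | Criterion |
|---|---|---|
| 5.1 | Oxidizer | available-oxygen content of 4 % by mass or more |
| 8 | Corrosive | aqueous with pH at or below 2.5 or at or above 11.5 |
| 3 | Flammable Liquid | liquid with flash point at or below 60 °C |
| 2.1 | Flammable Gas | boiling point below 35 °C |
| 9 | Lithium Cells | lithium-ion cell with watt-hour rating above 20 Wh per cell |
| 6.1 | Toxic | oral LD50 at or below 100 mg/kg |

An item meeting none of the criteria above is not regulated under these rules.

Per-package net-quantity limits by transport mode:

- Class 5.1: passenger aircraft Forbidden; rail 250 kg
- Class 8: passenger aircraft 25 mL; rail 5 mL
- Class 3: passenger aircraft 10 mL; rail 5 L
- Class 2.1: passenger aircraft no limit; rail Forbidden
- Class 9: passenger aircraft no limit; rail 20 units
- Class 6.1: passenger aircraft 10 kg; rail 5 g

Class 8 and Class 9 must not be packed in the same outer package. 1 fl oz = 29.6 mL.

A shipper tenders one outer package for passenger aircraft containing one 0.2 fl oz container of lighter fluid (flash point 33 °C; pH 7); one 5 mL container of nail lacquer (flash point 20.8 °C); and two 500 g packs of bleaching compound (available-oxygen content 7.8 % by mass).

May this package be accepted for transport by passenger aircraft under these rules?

Lighter fluid: flash point 33 °C ≤ 60 °C → Class 3 (Flammable Liquid).
Flash point 20.8 °C meets the Class 3 criterion (Flammable Liquid), so the nail lacquer is Class 3.
Bleaching compound: available-oxygen content 7.8 % by mass ≥ 4 % by mass → Class 5.1 (Oxidizer).
Class 3 net quantity: (one 0.2 fl oz container = 5.92 mL) + 5 mL = 10.92 mL.
10.92 mL > 10 mL (passenger aircraft limit, Class 3) — over the limit.
Class 5.1 quantity: two 500 g packs = 1 kg.
By passenger aircraft, Class 5.1 is Forbidden regardless of quantity.
The segregation rule (Class 8 with Class 9) does not apply to Class 3 with Class 5.1.

No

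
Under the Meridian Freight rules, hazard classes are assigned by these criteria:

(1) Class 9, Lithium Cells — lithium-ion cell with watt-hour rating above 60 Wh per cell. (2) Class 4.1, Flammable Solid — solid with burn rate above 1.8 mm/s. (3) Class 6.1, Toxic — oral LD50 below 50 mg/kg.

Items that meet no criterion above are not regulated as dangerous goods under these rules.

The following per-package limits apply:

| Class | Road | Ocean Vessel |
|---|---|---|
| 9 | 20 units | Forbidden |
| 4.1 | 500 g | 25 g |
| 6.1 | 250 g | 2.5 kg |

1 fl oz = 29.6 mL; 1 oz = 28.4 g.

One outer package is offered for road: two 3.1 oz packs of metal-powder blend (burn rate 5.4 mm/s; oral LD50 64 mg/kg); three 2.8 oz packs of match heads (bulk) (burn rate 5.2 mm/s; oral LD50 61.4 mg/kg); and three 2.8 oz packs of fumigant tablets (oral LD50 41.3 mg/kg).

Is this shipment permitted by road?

Yes

Burn rate 5.4 mm/s meets the Class 4.1 criterion (Flammable Solid), so the metal-powder blend is Class 4.1.
Burn rate 5.2 mm/s meets the Class 4.1 criterion (Flammable Solid), so the match heads (bulk) are Class 4.1.
Oral LD50 41.3 mg/kg meets the Class 6.1 criterion (Toxic), so the fumigant tablets are Class 6.1.
Total Class 4.1: (two 3.1 oz packs = 176.08 g) + (three 2.8 oz packs = 238.56 g) = 414.64 g.
That is within the Class 4.1 road limit of 500 g.
Class 6.1 quantity: three 2.8 oz packs = 238.56 g.
238.56 g ≤ 250 g (road limit, Class 6.1) — within limit.
Every hazard class is within its road limit and no segregation rule is violated.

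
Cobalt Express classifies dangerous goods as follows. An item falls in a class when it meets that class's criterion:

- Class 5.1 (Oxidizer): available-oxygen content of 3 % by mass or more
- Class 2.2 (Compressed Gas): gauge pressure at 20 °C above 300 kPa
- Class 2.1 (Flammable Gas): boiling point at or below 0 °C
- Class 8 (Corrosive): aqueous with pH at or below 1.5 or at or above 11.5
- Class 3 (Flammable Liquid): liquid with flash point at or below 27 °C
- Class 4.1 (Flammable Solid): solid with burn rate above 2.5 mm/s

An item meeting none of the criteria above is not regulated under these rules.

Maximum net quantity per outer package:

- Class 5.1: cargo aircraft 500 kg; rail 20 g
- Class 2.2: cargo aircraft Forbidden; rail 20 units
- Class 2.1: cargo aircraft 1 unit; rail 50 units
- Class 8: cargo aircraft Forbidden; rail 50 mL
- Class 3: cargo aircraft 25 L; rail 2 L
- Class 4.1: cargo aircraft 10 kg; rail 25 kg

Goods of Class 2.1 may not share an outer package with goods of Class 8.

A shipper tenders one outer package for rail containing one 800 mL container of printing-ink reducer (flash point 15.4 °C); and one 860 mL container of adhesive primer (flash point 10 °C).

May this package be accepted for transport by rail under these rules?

Yes

Printing-ink reducer: flash point 15.4 °C ≤ 27 °C → Class 3 (Flammable Liquid).
Flash point 10 °C meets the Class 3 criterion (Flammable Liquid), so the adhesive primer is Class 3.
Class 3 net quantity: 800 mL + 860 mL = 1.66 L.
That is within the Class 3 rail limit of 2 L.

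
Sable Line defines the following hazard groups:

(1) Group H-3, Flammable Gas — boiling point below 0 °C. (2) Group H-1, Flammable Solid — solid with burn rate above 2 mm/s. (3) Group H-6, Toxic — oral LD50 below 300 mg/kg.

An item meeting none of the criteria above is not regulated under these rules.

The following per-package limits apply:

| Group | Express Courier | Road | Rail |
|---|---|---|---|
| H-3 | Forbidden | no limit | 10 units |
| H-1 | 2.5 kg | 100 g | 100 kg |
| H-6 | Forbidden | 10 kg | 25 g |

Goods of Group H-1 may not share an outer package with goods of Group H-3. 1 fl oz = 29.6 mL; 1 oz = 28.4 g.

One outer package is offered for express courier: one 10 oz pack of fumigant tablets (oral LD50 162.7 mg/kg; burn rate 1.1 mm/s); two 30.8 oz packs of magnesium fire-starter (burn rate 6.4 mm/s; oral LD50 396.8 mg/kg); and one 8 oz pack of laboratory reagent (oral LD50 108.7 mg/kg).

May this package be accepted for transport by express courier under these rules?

No

The fumigant tablets have oral LD50 162.7 mg/kg, which is < 300 mg/kg, so they are Group H-6 (Toxic).
The magnesium fire-starter has burn rate 6.4 mm/s, which is > 2 mm/s, so it is Group H-1 (Flammable Solid).
The laboratory reagent has oral LD50 108.7 mg/kg, which is < 300 mg/kg, so it is Group H-6 (Toxic).
Total Group H-6: (one 10 oz pack = 284 g) + (one 8 oz pack = 227.2 g) = 511.2 g.
By express courier, Group H-6 is Forbidden regardless of quantity.
Group H-1 quantity: two 30.8 oz packs = 1749.44 g.
That is within the Group H-1 express courier limit of 2.5 kg.
The segregation rule (Group H-1 with Group H-3) does not apply to Group H-6 with Group H-1.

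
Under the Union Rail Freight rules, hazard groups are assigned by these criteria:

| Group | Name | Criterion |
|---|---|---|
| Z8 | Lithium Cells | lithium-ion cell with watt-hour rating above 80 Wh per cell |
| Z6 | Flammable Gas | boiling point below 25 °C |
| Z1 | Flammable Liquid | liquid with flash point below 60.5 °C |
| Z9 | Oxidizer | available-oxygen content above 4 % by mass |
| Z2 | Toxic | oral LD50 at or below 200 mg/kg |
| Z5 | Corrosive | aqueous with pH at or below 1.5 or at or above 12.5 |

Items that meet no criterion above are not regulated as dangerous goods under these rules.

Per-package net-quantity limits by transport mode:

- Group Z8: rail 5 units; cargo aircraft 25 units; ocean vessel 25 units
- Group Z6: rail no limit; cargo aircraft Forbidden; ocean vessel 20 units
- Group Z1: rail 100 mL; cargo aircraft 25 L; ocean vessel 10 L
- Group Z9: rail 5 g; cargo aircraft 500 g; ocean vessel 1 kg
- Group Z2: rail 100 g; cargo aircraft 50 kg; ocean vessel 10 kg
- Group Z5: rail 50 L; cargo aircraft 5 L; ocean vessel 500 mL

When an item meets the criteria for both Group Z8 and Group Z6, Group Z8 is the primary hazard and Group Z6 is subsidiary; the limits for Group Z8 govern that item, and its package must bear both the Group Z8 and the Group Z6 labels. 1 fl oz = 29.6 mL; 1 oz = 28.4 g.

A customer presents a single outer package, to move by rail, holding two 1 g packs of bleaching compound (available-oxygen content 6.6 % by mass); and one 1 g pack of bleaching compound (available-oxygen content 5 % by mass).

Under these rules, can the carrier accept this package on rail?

Available-oxygen content 6.6 % by mass meets the Group Z9 criterion (Oxidizer), so the bleaching compound is Group Z9.
Available-oxygen content 5 % by mass meets the Group Z9 criterion (Oxidizer), so the bleaching compound is Group Z9.
Total Group Z9: (two 1 g packs = 2 g) + 1 g = 3 g.
That is within the Group Z9 rail limit of 5 g.

Yes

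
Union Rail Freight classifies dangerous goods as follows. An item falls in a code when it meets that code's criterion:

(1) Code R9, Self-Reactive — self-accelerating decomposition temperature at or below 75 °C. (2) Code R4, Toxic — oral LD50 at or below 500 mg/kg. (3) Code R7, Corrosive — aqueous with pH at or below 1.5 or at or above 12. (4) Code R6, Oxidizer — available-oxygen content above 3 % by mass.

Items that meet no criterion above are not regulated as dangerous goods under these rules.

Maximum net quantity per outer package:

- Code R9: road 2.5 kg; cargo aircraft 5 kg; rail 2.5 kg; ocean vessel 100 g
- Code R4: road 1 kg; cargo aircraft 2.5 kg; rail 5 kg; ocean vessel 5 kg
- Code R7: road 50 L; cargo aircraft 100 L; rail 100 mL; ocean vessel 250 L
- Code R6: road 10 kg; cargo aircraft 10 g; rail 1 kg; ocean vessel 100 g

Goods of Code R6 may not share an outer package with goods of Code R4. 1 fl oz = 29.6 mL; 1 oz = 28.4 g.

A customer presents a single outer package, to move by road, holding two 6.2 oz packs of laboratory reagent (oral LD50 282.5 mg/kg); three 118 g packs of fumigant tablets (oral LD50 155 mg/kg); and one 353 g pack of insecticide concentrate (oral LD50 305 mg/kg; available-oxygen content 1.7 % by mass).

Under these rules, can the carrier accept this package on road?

The laboratory reagent has oral LD50 282.5 mg/kg, which is ≤ 500 mg/kg, so it is Code R4 (Toxic).
Fumigant tablets: oral LD50 155 mg/kg ≤ 500 mg/kg → Code R4 (Toxic).
Oral LD50 305 mg/kg meets the Code R4 criterion (Toxic), so the insecticide concentrate is Code R4.
Code R4 net quantity: (two 6.2 oz packs = 352.16 g) + (three 118 g packs = 354 g) + 353 g = 1059.16 g.
1059.16 g > 1 kg (road limit, Code R4) — over the limit.

No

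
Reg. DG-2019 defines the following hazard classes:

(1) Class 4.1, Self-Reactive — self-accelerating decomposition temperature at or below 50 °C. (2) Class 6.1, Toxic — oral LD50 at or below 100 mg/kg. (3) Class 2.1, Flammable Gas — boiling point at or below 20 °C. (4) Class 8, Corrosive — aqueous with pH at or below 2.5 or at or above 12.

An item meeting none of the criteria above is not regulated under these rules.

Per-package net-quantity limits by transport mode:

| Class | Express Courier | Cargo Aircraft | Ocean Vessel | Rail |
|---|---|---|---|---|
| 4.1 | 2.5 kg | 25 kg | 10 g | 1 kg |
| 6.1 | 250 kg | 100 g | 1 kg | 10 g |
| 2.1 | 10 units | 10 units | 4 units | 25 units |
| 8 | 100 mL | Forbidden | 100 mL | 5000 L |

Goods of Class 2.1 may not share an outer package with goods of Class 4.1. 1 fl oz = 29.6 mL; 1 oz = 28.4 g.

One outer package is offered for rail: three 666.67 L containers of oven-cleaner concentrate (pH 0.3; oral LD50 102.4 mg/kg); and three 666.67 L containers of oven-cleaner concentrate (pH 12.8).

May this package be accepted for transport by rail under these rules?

Oven-cleaner concentrate: pH 0.3 ≤ 2.5 → Class 8 (Corrosive).
Oven-cleaner concentrate: pH 12.8 ≥ 12 → Class 8 (Corrosive).
Total Class 8: (three 666.67 L containers = 2000.01 L) + (three 666.67 L containers = 2000.01 L) = 4000.02 L.
4000.02 L ≤ 5000 L (rail limit, Class 8) — within limit.

Yes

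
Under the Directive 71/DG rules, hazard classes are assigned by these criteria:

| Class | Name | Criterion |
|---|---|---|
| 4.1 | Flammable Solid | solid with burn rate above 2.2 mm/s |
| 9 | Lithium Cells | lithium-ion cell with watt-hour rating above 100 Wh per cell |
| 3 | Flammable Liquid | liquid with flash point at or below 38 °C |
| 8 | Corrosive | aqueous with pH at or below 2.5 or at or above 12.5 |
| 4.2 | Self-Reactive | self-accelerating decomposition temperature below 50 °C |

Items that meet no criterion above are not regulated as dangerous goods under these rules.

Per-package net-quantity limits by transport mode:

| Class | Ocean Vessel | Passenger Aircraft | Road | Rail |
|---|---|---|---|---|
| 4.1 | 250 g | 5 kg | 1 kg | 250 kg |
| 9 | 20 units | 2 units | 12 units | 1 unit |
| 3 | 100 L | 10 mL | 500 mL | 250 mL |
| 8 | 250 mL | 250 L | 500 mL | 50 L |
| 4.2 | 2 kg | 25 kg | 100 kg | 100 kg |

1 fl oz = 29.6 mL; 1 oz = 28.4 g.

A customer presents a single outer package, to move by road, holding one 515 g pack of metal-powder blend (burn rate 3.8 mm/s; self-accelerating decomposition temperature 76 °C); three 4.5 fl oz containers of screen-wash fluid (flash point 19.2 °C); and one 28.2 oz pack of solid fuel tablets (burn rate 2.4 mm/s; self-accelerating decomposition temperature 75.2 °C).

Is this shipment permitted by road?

The metal-powder blend has burn rate 3.8 mm/s, which is > 2.2 mm/s, so it is Class 4.1 (Flammable Solid).
The screen-wash fluid has flash point 19.2 °C, which is ≤ 38 °C, so it is Class 3 (Flammable Liquid).
With burn rate 2.4 mm/s (> 2.2 mm/s), the solid fuel tablets fall in Class 4.1.
Class 4.1 net quantity: 515 g + (one 28.2 oz pack = 800.88 g) = 1315.88 g.
1315.88 g > 1 kg (road limit, Class 4.1) — over the limit.
Class 3 quantity: three 4.5 fl oz containers = 399.6 mL.
399.6 mL ≤ 500 mL (road limit, Class 3) — within limit.

No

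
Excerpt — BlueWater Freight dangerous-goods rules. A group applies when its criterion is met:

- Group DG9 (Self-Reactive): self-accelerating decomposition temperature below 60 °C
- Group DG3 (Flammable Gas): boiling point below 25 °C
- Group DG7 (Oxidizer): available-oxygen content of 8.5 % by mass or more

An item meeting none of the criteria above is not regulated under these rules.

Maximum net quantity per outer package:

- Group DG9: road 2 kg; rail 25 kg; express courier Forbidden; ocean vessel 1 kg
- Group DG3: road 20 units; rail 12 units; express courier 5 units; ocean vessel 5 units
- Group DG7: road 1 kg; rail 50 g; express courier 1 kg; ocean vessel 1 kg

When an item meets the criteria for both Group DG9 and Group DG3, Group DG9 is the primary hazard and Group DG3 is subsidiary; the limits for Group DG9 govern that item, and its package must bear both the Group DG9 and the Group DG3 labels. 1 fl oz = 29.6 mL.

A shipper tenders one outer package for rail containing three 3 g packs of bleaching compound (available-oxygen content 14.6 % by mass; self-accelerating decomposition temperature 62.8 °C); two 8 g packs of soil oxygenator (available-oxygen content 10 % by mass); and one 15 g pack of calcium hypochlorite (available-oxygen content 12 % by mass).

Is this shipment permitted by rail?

Yes

The bleaching compound has available-oxygen content 14.6 % by mass, which is ≥ 8.5 % by mass, so it is Group DG7 (Oxidizer).
With available-oxygen content 10 % by mass (≥ 8.5 % by mass), the soil oxygenator falls in Group DG7.
The calcium hypochlorite has available-oxygen content 12 % by mass, which is ≥ 8.5 % by mass, so it is Group DG7 (Oxidizer).
Total Group DG7: (three 3 g packs = 9 g) + (two 8 g packs = 16 g) + 15 g = 40 g.
40 g ≤ 50 g (rail limit, Group DG7) — within limit.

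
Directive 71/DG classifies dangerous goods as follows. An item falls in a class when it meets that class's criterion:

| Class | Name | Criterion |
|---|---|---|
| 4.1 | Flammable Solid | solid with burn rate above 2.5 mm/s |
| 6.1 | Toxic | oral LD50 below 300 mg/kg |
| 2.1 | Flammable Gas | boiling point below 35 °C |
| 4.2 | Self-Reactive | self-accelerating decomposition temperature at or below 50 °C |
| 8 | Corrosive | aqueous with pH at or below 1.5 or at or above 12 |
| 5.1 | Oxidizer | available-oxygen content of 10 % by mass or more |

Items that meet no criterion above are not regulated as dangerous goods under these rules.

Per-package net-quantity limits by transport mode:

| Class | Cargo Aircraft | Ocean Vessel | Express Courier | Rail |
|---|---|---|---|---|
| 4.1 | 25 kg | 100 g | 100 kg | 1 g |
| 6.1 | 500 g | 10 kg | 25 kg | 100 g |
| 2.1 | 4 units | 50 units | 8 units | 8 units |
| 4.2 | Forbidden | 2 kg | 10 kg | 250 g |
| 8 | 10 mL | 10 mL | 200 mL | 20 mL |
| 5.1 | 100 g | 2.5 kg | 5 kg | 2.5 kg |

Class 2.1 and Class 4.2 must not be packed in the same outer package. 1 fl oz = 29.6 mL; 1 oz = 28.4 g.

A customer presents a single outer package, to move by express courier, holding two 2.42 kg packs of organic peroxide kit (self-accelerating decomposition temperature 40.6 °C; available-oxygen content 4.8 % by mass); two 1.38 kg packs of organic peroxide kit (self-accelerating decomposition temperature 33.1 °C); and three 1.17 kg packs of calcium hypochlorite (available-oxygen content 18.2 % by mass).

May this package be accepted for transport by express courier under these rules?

Organic peroxide kit: self-accelerating decomposition temperature 40.6 °C ≤ 50 °C → Class 4.2 (Self-Reactive).
Self-accelerating decomposition temperature 33.1 °C meets the Class 4.2 criterion (Self-Reactive), so the organic peroxide kit is Class 4.2.
Calcium hypochlorite: available-oxygen content 18.2 % by mass ≥ 10 % by mass → Class 5.1 (Oxidizer).
Total Class 4.2: (two 2.42 kg packs = 4.84 kg) + (two 1.38 kg packs = 2.76 kg) = 7.6 kg.
7.6 kg ≤ 10 kg (express courier limit, Class 4.2) — within limit.
Class 5.1 quantity: three 1.17 kg packs = 3.51 kg.
That is within the Class 5.1 express courier limit of 5 kg.
The segregation rule (Class 2.1 with Class 4.2) does not apply to Class 4.2 with Class 5.1.
Every hazard class is within its express courier limit and no segregation rule is violated.

Yes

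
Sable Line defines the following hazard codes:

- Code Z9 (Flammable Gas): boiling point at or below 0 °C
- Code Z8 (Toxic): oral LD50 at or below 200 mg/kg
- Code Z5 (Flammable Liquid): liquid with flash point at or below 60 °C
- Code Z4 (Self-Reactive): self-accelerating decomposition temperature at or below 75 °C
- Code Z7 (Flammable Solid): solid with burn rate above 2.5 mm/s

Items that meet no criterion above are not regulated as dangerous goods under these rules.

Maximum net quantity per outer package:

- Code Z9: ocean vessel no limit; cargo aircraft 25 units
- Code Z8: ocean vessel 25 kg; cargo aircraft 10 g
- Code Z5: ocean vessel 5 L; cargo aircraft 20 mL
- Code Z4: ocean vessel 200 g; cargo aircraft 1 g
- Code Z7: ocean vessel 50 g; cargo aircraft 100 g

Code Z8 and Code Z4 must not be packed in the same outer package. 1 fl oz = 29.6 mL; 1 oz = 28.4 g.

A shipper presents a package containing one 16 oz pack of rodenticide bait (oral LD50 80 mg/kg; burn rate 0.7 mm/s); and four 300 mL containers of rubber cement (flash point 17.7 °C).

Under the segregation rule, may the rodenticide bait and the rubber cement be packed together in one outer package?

Yes

Rodenticide bait: oral LD50 80 mg/kg ≤ 200 mg/kg → Code Z8 (Toxic).
Flash point 17.7 °C meets the Code Z5 criterion (Flammable Liquid), so the rubber cement is Code Z5.
No segregation rule bars Code Z8 with Code Z5.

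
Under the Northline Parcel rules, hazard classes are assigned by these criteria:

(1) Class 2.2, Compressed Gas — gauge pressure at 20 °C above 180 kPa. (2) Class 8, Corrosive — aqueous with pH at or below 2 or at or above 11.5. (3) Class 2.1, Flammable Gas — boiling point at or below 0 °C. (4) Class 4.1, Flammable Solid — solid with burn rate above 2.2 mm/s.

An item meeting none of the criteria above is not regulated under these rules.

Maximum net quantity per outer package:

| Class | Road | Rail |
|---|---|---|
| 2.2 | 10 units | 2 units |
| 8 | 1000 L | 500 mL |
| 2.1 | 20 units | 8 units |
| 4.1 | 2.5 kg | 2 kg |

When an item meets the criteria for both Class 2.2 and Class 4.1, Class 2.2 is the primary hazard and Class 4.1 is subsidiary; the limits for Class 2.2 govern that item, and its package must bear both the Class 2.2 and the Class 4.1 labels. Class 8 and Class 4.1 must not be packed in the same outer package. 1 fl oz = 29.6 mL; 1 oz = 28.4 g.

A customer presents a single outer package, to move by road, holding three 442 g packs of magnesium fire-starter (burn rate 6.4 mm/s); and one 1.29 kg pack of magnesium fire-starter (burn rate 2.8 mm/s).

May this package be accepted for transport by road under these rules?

No

Magnesium fire-starter: burn rate 6.4 mm/s > 2.2 mm/s → Class 4.1 (Flammable Solid).
The magnesium fire-starter has burn rate 2.8 mm/s, which is > 2.2 mm/s, so it is Class 4.1 (Flammable Solid).
Class 4.1 net quantity: (three 442 g packs = 1.326 kg) + 1.29 kg = 2.616 kg.
That exceeds the Class 4.1 road limit of 2.5 kg.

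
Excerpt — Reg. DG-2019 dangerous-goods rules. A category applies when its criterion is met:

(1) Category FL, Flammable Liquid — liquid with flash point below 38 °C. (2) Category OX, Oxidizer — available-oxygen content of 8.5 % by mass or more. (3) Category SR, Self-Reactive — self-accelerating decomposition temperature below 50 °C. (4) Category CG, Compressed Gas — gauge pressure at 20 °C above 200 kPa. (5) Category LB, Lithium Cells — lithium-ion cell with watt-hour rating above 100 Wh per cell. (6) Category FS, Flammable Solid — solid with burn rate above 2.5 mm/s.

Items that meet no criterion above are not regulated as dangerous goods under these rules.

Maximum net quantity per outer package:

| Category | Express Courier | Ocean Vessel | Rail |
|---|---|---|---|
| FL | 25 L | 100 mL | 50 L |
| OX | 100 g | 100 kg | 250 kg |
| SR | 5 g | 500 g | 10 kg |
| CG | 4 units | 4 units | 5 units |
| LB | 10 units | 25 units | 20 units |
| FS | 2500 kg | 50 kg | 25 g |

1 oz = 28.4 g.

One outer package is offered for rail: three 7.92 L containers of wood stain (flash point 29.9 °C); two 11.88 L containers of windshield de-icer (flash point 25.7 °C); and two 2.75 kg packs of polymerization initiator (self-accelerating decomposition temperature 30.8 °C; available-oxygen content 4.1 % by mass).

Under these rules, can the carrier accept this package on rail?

Yes

Wood stain: flash point 29.9 °C < 38 °C → Category FL (Flammable Liquid).
Flash point 25.7 °C meets the Category FL criterion (Flammable Liquid), so the windshield de-icer is Category FL.
With self-accelerating decomposition temperature 30.8 °C (< 50 °C), the polymerization initiator falls in Category SR.
Total Category FL: (three 7.92 L containers = 23.76 L) + (two 11.88 L containers = 23.76 L) = 47.52 L.
That is within the Category FL rail limit of 50 L.
Category SR quantity: two 2.75 kg packs = 5.5 kg.
5.5 kg is within the rail limit of 10 kg for Category SR.
Every hazard category is within its rail limit and no segregation rule is violated.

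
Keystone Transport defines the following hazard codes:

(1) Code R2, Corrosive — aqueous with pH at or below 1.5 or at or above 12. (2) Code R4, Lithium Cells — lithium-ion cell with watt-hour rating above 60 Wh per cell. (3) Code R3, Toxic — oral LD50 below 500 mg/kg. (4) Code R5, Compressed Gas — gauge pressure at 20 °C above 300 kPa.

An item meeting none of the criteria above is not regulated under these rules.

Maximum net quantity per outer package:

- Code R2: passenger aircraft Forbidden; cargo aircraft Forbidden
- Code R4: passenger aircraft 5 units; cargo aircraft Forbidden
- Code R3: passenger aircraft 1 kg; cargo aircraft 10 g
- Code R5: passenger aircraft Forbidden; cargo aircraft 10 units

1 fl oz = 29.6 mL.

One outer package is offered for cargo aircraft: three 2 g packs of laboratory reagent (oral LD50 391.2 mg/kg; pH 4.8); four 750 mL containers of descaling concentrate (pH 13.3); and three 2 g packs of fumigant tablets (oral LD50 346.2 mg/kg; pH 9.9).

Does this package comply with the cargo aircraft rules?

No

With oral LD50 391.2 mg/kg (< 500 mg/kg), the laboratory reagent falls in Code R3.
The descaling concentrate has pH 13.3, which is ≥ 12, so it is Code R2 (Corrosive).
The fumigant tablets have oral LD50 346.2 mg/kg, which is < 500 mg/kg, so they are Code R3 (Toxic).
Code R3 net quantity: (three 2 g packs = 6 g) + (three 2 g packs = 6 g) = 12 g.
That exceeds the Code R3 cargo aircraft limit of 10 g.
Code R2 quantity: four 750 mL containers = 3 L.
By cargo aircraft, Code R2 is Forbidden regardless of quantity.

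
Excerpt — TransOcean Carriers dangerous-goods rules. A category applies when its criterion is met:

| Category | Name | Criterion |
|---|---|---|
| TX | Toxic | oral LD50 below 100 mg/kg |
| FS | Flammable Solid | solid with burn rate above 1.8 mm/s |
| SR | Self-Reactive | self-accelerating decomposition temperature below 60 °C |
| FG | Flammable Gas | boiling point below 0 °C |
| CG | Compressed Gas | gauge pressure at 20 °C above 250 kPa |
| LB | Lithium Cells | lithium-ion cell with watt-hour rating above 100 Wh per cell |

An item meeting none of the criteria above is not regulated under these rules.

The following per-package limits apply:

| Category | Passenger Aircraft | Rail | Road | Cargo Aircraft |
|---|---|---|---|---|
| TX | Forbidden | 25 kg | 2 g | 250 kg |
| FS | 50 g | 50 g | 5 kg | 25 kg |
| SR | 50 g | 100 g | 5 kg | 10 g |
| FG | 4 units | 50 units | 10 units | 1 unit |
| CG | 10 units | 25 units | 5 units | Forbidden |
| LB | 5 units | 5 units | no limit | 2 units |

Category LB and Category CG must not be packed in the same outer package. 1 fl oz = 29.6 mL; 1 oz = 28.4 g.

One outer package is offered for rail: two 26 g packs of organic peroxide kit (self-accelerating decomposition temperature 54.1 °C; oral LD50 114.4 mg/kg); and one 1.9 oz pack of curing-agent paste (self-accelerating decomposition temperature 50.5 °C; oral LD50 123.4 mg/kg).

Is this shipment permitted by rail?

Organic peroxide kit: self-accelerating decomposition temperature 54.1 °C < 60 °C → Category SR (Self-Reactive).
Self-accelerating decomposition temperature 50.5 °C meets the Category SR criterion (Self-Reactive), so the curing-agent paste is Category SR.
Category SR net quantity: (two 26 g packs = 52 g) + (one 1.9 oz pack = 53.96 g) = 105.96 g.
105.96 g exceeds the rail limit of 100 g for Category SR.

No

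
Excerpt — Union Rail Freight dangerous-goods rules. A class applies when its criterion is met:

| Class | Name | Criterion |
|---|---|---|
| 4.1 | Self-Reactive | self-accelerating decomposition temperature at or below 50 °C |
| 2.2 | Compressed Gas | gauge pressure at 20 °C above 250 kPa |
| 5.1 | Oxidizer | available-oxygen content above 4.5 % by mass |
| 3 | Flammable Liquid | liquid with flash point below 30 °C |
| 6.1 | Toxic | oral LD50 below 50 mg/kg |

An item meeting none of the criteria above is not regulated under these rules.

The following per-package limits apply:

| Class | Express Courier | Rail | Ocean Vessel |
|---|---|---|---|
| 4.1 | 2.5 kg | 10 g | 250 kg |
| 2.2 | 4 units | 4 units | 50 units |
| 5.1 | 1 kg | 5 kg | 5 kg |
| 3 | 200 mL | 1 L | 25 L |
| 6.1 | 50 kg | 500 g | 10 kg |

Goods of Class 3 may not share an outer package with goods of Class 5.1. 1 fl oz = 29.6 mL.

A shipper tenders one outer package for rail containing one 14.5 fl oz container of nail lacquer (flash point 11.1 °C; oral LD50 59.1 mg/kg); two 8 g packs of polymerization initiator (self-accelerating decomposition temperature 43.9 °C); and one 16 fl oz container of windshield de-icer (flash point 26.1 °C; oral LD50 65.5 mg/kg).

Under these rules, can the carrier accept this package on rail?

No

Nail lacquer: flash point 11.1 °C < 30 °C → Class 3 (Flammable Liquid).
With self-accelerating decomposition temperature 43.9 °C (≤ 50 °C), the polymerization initiator falls in Class 4.1.
Windshield de-icer: flash point 26.1 °C < 30 °C → Class 3 (Flammable Liquid).
Class 4.1 quantity: two 8 g packs = 16 g.
16 g > 10 g (rail limit, Class 4.1) — over the limit.
Class 3 net quantity: (one 14.5 fl oz container = 429.2 mL) + (one 16 fl oz container = 473.6 mL) = 902.8 mL.
That is within the Class 3 rail limit of 1 L.
The segregation rule (Class 3 with Class 5.1) does not apply to Class 4.1 with Class 3.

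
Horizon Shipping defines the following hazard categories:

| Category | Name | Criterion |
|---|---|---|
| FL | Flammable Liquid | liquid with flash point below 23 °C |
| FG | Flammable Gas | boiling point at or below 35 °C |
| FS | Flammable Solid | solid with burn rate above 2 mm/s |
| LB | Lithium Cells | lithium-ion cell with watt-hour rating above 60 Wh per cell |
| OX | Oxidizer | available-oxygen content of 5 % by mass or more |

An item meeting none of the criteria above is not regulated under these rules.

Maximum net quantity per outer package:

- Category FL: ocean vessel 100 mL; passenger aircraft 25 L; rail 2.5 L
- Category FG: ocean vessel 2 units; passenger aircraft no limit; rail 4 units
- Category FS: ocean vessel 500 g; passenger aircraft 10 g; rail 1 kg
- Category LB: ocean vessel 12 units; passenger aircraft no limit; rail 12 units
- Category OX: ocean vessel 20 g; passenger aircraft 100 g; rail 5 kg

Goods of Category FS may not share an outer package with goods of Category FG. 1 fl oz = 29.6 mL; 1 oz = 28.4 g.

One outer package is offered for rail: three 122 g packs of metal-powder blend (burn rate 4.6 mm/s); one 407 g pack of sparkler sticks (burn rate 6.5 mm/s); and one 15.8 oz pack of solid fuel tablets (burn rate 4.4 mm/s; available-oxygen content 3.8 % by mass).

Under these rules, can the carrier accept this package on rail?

Metal-powder blend: burn rate 4.6 mm/s > 2 mm/s → Category FS (Flammable Solid).
The sparkler sticks have burn rate 6.5 mm/s, which is > 2 mm/s, so they are Category FS (Flammable Solid).
Burn rate 4.4 mm/s meets the Category FS criterion (Flammable Solid), so the solid fuel tablets are Category FS.
Category FS net quantity: (three 122 g packs = 366 g) + 407 g + (one 15.8 oz pack = 448.72 g) = 1221.72 g.
That exceeds the Category FS rail limit of 1 kg.

No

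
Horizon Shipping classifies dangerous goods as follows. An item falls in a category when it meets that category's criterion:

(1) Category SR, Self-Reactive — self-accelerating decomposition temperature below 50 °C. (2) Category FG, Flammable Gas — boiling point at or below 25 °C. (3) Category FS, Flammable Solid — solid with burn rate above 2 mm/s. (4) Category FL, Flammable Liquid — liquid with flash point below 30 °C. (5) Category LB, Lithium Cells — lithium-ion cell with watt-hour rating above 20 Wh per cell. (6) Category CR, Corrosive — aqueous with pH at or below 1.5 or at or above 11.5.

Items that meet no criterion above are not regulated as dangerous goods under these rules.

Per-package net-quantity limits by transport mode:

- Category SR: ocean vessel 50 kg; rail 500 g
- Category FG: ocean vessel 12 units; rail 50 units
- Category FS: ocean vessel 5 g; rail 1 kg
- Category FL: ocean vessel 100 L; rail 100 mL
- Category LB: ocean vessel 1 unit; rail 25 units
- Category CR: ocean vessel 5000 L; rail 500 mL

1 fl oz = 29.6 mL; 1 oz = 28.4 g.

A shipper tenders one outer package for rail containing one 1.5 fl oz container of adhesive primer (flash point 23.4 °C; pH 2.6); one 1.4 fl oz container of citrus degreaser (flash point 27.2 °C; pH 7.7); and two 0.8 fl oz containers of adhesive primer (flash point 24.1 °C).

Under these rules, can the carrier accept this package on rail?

No

Flash point 23.4 °C meets the Category FL criterion (Flammable Liquid), so the adhesive primer is Category FL.
Citrus degreaser: flash point 27.2 °C < 30 °C → Category FL (Flammable Liquid).
Adhesive primer: flash point 24.1 °C < 30 °C → Category FL (Flammable Liquid).
Total Category FL: (one 1.5 fl oz container = 44.4 mL) + (one 1.4 fl oz container = 41.44 mL) + (two 0.8 fl oz containers = 47.36 mL) = 133.2 mL.
133.2 mL exceeds the rail limit of 100 mL for Category FL.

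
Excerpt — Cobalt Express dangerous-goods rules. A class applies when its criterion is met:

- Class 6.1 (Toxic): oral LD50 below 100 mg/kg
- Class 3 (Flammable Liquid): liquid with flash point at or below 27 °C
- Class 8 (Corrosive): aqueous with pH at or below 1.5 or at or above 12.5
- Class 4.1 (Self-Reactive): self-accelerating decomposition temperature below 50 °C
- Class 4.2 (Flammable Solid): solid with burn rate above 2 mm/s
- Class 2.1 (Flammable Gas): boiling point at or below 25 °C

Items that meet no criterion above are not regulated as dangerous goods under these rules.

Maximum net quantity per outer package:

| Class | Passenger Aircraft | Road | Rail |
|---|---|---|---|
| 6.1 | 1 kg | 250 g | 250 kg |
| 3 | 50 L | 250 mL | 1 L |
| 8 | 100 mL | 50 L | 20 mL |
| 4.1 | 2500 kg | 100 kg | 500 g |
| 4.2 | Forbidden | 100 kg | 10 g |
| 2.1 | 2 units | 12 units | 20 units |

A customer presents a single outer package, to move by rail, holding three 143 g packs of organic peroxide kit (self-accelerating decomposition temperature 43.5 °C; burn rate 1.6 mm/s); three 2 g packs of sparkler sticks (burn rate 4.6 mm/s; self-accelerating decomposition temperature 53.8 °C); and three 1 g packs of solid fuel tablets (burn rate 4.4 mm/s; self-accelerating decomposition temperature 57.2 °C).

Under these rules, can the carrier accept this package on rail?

Yes

The organic peroxide kit has self-accelerating decomposition temperature 43.5 °C, which is < 50 °C, so it is Class 4.1 (Self-Reactive).
The sparkler sticks have burn rate 4.6 mm/s, which is > 2 mm/s, so they are Class 4.2 (Flammable Solid).
With burn rate 4.4 mm/s (> 2 mm/s), the solid fuel tablets fall in Class 4.2.
Total Class 4.2: (three 2 g packs = 6 g) + (three 1 g packs = 3 g) = 9 g.
9 g ≤ 10 g (rail limit, Class 4.2) — within limit.
Class 4.1 quantity: three 143 g packs = 429 g.
429 g is within the rail limit of 500 g for Class 4.1.
Every hazard class is within its rail limit and no segregation rule is violated.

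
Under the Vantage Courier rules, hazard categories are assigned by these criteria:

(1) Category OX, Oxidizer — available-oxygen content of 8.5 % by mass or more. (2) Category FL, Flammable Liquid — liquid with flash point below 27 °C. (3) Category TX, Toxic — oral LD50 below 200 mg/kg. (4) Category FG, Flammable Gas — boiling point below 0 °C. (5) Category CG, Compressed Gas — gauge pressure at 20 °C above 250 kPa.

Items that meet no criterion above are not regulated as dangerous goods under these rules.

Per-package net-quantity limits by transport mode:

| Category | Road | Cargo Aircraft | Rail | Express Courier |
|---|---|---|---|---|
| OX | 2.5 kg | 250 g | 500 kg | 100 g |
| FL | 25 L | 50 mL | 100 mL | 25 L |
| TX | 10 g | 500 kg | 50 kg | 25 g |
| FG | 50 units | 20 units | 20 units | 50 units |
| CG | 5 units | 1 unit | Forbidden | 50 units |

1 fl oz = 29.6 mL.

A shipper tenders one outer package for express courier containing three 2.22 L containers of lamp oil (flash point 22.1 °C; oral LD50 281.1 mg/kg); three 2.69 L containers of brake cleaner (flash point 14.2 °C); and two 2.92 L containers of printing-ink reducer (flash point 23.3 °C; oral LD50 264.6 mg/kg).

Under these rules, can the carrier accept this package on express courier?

With flash point 22.1 °C (< 27 °C), the lamp oil falls in Category FL.
Brake cleaner: flash point 14.2 °C < 27 °C → Category FL (Flammable Liquid).
The printing-ink reducer has flash point 23.3 °C, which is < 27 °C, so it is Category FL (Flammable Liquid).
Total Category FL: (three 2.22 L containers = 6.66 L) + (three 2.69 L containers = 8.07 L) + (two 2.92 L containers = 5.84 L) = 20.57 L.
20.57 L ≤ 25 L (express courier limit, Category FL) — within limit.

Yes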